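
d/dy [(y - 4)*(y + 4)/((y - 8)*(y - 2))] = 2*(-5*y^2 + 32*y - 80)/(y^4 - 20*y^3 + 132*y^2 - 320*y + 256)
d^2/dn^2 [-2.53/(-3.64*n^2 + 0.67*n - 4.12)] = (-67.042976*n^2 + 12.340328*n + 2.53*(7.28*n - 0.67)*(14.56*n - 1.34) - 75.883808)/(3.64*n^2 - 0.67*n + 4.12)^3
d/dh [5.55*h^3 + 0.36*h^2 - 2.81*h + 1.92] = 16.65*h^2 + 0.72*h - 2.81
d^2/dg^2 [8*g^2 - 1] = 16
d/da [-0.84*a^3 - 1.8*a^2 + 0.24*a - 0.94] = -2.52*a^2 - 3.6*a + 0.24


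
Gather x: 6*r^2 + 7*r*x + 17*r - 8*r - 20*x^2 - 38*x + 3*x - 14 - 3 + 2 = 6*r^2 + 9*r - 20*x^2 + x*(7*r - 35) - 15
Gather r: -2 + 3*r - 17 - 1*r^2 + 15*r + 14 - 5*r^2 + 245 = -6*r^2 + 18*r + 240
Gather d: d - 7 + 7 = d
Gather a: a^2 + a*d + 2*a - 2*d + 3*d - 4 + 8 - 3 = a^2 + a*(d + 2) + d + 1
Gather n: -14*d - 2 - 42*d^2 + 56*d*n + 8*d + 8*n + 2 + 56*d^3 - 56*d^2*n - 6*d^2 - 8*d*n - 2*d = 56*d^3 - 48*d^2 - 8*d + n*(-56*d^2 + 48*d + 8)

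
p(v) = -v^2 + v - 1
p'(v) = 1 - 2*v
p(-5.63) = -38.33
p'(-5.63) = 12.26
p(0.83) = -0.86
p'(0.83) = -0.66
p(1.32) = -1.42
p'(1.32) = -1.64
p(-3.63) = -17.81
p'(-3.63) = 8.26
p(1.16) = -1.19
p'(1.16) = -1.32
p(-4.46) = -25.35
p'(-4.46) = 9.92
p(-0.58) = -1.92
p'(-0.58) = 2.16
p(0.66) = -0.78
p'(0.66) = -0.32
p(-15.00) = -241.00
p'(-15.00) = 31.00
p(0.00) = -1.00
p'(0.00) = 1.00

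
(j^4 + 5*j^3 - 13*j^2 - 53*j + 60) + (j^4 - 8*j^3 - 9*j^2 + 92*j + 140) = 2*j^4 - 3*j^3 - 22*j^2 + 39*j + 200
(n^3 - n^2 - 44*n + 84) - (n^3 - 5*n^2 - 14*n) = 4*n^2 - 30*n + 84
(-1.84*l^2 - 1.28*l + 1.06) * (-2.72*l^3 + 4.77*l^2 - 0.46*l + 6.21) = 5.0048*l^5 - 5.2952*l^4 - 8.1424*l^3 - 5.7814*l^2 - 8.4364*l + 6.5826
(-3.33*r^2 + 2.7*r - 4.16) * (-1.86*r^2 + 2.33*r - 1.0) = 6.1938*r^4 - 12.7809*r^3 + 17.3586*r^2 - 12.3928*r + 4.16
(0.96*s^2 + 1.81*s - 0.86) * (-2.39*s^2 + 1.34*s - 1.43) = -2.2944*s^4 - 3.0395*s^3 + 3.108*s^2 - 3.7407*s + 1.2298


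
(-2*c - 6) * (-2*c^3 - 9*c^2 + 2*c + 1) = 4*c^4 + 30*c^3 + 50*c^2 - 14*c - 6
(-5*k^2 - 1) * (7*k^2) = -35*k^4 - 7*k^2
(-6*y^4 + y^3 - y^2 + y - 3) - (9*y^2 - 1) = -6*y^4 + y^3 - 10*y^2 + y - 2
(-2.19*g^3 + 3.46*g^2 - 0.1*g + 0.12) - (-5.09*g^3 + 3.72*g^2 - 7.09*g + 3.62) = 2.9*g^3 - 0.26*g^2 + 6.99*g - 3.5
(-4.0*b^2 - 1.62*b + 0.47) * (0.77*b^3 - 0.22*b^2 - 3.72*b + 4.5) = -3.08*b^5 - 0.3674*b^4 + 15.5983*b^3 - 12.077*b^2 - 9.0384*b + 2.115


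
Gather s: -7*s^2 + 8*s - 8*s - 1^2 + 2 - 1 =-7*s^2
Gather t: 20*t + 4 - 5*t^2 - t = -5*t^2 + 19*t + 4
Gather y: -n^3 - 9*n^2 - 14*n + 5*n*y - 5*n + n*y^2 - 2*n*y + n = -n^3 - 9*n^2 + n*y^2 + 3*n*y - 18*n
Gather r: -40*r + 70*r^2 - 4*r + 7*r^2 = 77*r^2 - 44*r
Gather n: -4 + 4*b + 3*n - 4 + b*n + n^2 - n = 4*b + n^2 + n*(b + 2) - 8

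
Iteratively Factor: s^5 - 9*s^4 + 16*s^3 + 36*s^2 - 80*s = (s - 5)*(s^4 - 4*s^3 - 4*s^2 + 16*s) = (s - 5)*(s - 2)*(s^3 - 2*s^2 - 8*s) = (s - 5)*(s - 2)*(s + 2)*(s^2 - 4*s) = s*(s - 5)*(s - 2)*(s + 2)*(s - 4)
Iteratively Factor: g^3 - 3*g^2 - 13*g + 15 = (g - 5)*(g^2 + 2*g - 3) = (g - 5)*(g + 3)*(g - 1)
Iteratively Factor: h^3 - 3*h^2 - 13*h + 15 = (h - 5)*(h^2 + 2*h - 3) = (h - 5)*(h - 1)*(h + 3)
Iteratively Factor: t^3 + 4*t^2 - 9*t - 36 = (t + 3)*(t^2 + t - 12) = (t + 3)*(t + 4)*(t - 3)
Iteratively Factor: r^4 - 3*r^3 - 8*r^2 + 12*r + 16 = (r - 4)*(r^3 + r^2 - 4*r - 4) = (r - 4)*(r + 1)*(r^2 - 4) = (r - 4)*(r - 2)*(r + 1)*(r + 2)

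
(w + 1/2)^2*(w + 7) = w^3 + 8*w^2 + 29*w/4 + 7/4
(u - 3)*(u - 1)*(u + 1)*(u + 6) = u^4 + 3*u^3 - 19*u^2 - 3*u + 18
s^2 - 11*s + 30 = (s - 6)*(s - 5)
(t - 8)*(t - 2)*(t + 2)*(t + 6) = t^4 - 2*t^3 - 52*t^2 + 8*t + 192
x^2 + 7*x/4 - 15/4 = (x - 5/4)*(x + 3)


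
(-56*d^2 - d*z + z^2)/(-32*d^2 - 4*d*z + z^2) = (7*d + z)/(4*d + z)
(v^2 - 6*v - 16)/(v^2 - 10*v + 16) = (v + 2)/(v - 2)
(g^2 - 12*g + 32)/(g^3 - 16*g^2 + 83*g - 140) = (g - 8)/(g^2 - 12*g + 35)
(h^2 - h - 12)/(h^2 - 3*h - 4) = (h + 3)/(h + 1)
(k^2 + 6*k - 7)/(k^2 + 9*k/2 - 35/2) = 2*(k - 1)/(2*k - 5)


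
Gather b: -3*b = -3*b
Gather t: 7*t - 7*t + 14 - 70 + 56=0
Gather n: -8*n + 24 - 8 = 16 - 8*n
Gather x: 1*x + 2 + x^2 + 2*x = x^2 + 3*x + 2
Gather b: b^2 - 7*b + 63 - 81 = b^2 - 7*b - 18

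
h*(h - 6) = h^2 - 6*h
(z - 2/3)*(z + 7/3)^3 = z^4 + 19*z^3/3 + 35*z^2/3 + 49*z/27 - 686/81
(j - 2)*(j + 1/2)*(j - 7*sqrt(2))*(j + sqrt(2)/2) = j^4 - 13*sqrt(2)*j^3/2 - 3*j^3/2 - 8*j^2 + 39*sqrt(2)*j^2/4 + 13*sqrt(2)*j/2 + 21*j/2 + 7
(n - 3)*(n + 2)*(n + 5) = n^3 + 4*n^2 - 11*n - 30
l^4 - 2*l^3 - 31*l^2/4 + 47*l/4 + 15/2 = (l - 3)*(l - 2)*(l + 1/2)*(l + 5/2)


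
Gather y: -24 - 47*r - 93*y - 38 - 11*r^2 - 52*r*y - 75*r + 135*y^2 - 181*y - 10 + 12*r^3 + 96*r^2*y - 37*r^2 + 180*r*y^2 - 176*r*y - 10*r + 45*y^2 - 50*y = 12*r^3 - 48*r^2 - 132*r + y^2*(180*r + 180) + y*(96*r^2 - 228*r - 324) - 72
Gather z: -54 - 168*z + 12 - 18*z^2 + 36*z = -18*z^2 - 132*z - 42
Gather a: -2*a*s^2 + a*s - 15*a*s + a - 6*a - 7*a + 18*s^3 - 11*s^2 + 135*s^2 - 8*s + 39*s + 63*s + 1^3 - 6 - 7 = a*(-2*s^2 - 14*s - 12) + 18*s^3 + 124*s^2 + 94*s - 12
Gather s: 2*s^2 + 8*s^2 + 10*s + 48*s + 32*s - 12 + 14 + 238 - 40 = 10*s^2 + 90*s + 200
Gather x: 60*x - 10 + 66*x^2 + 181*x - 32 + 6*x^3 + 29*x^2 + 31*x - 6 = 6*x^3 + 95*x^2 + 272*x - 48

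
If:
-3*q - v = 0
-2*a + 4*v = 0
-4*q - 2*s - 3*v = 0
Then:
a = 2*v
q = -v/3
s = -5*v/6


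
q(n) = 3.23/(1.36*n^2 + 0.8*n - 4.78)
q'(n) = 3.23*(-2.72*n - 0.8)/(1.36*n^2 + 0.8*n - 4.78)^2 = (-8.7856*n - 2.584)/(1.36*n^2 + 0.8*n - 4.78)^2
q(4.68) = 0.11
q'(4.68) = -0.05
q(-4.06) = 0.22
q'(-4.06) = 0.16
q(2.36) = 0.69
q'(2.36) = -1.06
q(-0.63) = -0.68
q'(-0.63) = 0.13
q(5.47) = 0.08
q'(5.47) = -0.03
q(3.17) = 0.28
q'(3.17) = -0.23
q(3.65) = 0.20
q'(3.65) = -0.13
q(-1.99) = -3.27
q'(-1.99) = 15.32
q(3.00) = 0.33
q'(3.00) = -0.30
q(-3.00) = 0.64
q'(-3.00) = 0.93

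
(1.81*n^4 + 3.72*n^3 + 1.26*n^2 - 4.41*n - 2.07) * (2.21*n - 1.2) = 4.0001*n^5 + 6.0492*n^4 - 1.6794*n^3 - 11.2581*n^2 + 0.7173*n + 2.484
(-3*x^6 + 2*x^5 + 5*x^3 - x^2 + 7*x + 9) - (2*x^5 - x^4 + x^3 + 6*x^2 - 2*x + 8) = -3*x^6 + x^4 + 4*x^3 - 7*x^2 + 9*x + 1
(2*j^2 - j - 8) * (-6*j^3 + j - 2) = -12*j^5 + 6*j^4 + 50*j^3 - 5*j^2 - 6*j + 16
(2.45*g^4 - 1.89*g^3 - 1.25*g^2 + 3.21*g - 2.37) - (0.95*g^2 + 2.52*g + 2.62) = 2.45*g^4 - 1.89*g^3 - 2.2*g^2 + 0.69*g - 4.99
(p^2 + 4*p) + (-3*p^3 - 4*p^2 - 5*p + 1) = -3*p^3 - 3*p^2 - p + 1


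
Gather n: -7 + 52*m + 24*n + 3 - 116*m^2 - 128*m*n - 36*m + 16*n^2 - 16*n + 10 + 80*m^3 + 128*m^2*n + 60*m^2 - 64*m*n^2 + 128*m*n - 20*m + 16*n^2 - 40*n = 80*m^3 - 56*m^2 - 4*m + n^2*(32 - 64*m) + n*(128*m^2 - 32) + 6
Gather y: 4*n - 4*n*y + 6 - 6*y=4*n + y*(-4*n - 6) + 6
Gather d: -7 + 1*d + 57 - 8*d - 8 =42 - 7*d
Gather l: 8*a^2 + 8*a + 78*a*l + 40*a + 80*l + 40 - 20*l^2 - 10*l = 8*a^2 + 48*a - 20*l^2 + l*(78*a + 70) + 40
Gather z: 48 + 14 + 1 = 63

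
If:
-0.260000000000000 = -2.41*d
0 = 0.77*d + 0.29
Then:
No Solution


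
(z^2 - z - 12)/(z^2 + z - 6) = (z - 4)/(z - 2)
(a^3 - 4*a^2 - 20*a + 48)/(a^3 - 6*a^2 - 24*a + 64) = (a - 6)/(a - 8)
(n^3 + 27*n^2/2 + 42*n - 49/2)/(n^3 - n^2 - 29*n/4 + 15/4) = 2*(n^2 + 14*n + 49)/(2*n^2 - n - 15)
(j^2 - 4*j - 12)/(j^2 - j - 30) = (j + 2)/(j + 5)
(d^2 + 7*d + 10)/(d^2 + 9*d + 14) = (d + 5)/(d + 7)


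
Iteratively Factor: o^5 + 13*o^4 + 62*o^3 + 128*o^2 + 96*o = (o + 4)*(o^4 + 9*o^3 + 26*o^2 + 24*o) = (o + 3)*(o + 4)*(o^3 + 6*o^2 + 8*o) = (o + 2)*(o + 3)*(o + 4)*(o^2 + 4*o) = (o + 2)*(o + 3)*(o + 4)^2*(o)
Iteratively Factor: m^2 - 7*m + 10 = (m - 5)*(m - 2)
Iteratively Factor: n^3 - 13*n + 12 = (n - 3)*(n^2 + 3*n - 4) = (n - 3)*(n - 1)*(n + 4)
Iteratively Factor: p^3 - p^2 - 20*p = (p - 5)*(p^2 + 4*p) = p*(p - 5)*(p + 4)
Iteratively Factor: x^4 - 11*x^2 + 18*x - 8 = (x + 4)*(x^3 - 4*x^2 + 5*x - 2) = (x - 2)*(x + 4)*(x^2 - 2*x + 1) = (x - 2)*(x - 1)*(x + 4)*(x - 1)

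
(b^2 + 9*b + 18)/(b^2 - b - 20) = (b^2 + 9*b + 18)/(b^2 - b - 20)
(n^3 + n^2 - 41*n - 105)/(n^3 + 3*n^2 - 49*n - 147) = (n + 5)/(n + 7)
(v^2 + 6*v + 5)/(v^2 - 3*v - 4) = (v + 5)/(v - 4)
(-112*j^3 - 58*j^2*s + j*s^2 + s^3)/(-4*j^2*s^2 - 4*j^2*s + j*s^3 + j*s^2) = (112*j^3 + 58*j^2*s - j*s^2 - s^3)/(j*s*(4*j*s + 4*j - s^2 - s))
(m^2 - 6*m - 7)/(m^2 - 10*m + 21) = (m + 1)/(m - 3)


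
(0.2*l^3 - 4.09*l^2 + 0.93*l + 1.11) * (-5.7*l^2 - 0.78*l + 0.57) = -1.14*l^5 + 23.157*l^4 - 1.9968*l^3 - 9.3837*l^2 - 0.3357*l + 0.6327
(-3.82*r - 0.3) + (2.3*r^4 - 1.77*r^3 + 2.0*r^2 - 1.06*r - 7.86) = 2.3*r^4 - 1.77*r^3 + 2.0*r^2 - 4.88*r - 8.16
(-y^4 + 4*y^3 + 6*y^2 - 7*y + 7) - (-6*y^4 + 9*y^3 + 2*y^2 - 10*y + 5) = 5*y^4 - 5*y^3 + 4*y^2 + 3*y + 2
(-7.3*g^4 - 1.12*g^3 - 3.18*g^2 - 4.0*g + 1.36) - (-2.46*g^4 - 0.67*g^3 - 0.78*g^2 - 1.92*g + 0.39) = -4.84*g^4 - 0.45*g^3 - 2.4*g^2 - 2.08*g + 0.97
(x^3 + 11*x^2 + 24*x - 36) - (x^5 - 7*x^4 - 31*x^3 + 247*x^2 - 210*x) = -x^5 + 7*x^4 + 32*x^3 - 236*x^2 + 234*x - 36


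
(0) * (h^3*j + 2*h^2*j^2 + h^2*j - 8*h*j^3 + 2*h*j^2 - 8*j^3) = 0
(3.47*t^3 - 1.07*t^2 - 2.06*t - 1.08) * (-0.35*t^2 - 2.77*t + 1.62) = -1.2145*t^5 - 9.2374*t^4 + 9.3063*t^3 + 4.3508*t^2 - 0.3456*t - 1.7496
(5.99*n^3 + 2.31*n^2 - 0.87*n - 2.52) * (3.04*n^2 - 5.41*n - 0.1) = 18.2096*n^5 - 25.3835*n^4 - 15.7409*n^3 - 3.1851*n^2 + 13.7202*n + 0.252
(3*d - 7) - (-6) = 3*d - 1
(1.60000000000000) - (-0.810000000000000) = 2.41000000000000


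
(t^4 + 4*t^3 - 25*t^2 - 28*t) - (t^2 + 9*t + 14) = t^4 + 4*t^3 - 26*t^2 - 37*t - 14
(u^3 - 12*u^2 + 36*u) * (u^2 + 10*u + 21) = u^5 - 2*u^4 - 63*u^3 + 108*u^2 + 756*u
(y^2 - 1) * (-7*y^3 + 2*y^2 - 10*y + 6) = -7*y^5 + 2*y^4 - 3*y^3 + 4*y^2 + 10*y - 6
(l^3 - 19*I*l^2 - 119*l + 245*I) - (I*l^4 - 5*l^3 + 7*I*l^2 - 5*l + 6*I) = -I*l^4 + 6*l^3 - 26*I*l^2 - 114*l + 239*I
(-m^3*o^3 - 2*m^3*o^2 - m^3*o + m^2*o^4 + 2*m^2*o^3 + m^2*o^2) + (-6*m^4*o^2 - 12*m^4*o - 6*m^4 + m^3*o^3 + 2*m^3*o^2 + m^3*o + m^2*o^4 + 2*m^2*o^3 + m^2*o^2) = -6*m^4*o^2 - 12*m^4*o - 6*m^4 + 2*m^2*o^4 + 4*m^2*o^3 + 2*m^2*o^2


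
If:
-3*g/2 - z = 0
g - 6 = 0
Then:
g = 6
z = -9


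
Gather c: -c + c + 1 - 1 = 0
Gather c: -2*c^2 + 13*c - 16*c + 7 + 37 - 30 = -2*c^2 - 3*c + 14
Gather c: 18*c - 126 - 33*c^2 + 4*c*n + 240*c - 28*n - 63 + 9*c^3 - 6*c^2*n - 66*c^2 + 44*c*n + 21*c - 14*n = 9*c^3 + c^2*(-6*n - 99) + c*(48*n + 279) - 42*n - 189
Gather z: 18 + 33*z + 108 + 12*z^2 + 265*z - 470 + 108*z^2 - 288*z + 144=120*z^2 + 10*z - 200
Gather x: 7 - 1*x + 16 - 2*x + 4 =27 - 3*x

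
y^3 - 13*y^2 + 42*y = y*(y - 7)*(y - 6)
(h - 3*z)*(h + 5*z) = h^2 + 2*h*z - 15*z^2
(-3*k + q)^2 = 9*k^2 - 6*k*q + q^2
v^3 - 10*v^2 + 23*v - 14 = (v - 7)*(v - 2)*(v - 1)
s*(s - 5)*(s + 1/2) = s^3 - 9*s^2/2 - 5*s/2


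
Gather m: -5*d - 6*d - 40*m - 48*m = -11*d - 88*m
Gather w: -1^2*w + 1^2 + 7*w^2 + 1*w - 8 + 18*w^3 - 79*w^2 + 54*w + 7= 18*w^3 - 72*w^2 + 54*w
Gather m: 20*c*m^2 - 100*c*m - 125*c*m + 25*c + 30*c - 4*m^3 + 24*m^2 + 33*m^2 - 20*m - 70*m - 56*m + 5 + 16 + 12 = 55*c - 4*m^3 + m^2*(20*c + 57) + m*(-225*c - 146) + 33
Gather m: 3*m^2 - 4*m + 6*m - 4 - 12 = 3*m^2 + 2*m - 16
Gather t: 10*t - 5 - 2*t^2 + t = -2*t^2 + 11*t - 5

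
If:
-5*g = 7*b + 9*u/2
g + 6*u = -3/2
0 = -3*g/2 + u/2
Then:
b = 111/532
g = -3/38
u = -9/38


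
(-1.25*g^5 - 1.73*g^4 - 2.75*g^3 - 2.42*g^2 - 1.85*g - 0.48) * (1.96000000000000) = -2.45*g^5 - 3.3908*g^4 - 5.39*g^3 - 4.7432*g^2 - 3.626*g - 0.9408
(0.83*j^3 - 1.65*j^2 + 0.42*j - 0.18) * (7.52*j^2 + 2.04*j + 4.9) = 6.2416*j^5 - 10.7148*j^4 + 3.8594*j^3 - 8.5818*j^2 + 1.6908*j - 0.882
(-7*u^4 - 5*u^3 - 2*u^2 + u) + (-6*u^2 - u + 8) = -7*u^4 - 5*u^3 - 8*u^2 + 8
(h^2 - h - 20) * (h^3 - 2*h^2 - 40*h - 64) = h^5 - 3*h^4 - 58*h^3 + 16*h^2 + 864*h + 1280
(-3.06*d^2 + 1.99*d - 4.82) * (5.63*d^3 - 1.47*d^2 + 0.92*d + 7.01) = -17.2278*d^5 + 15.7019*d^4 - 32.8771*d^3 - 12.5344*d^2 + 9.5155*d - 33.7882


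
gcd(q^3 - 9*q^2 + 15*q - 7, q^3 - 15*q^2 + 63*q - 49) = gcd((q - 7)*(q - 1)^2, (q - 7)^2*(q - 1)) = q^2 - 8*q + 7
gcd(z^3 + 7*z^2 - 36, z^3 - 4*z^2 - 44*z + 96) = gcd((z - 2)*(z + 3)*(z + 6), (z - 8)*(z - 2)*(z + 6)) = z^2 + 4*z - 12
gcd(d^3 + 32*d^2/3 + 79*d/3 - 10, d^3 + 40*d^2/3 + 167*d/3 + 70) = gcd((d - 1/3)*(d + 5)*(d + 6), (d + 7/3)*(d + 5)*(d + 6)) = d^2 + 11*d + 30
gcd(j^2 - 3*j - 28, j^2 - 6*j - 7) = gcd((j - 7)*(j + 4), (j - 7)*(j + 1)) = j - 7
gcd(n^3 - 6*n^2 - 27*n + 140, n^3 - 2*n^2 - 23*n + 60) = n^2 + n - 20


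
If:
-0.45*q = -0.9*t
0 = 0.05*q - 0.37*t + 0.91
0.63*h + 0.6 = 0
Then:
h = -0.95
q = 6.74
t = 3.37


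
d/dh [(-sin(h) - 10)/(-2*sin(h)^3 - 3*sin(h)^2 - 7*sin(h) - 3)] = (-63*sin(h) + sin(3*h) + 63*cos(h)^2 - 130)*cos(h)/((2*sin(h) + 1)^2*(sin(h) - cos(h)^2 + 4)^2)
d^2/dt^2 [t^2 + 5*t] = 2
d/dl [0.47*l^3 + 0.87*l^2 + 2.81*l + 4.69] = 1.41*l^2 + 1.74*l + 2.81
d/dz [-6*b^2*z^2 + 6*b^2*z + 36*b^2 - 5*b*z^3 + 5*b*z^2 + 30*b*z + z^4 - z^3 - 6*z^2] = -12*b^2*z + 6*b^2 - 15*b*z^2 + 10*b*z + 30*b + 4*z^3 - 3*z^2 - 12*z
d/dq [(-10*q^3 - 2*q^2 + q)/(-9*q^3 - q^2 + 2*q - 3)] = (-8*q^4 - 22*q^3 + 87*q^2 + 12*q - 3)/(81*q^6 + 18*q^5 - 35*q^4 + 50*q^3 + 10*q^2 - 12*q + 9)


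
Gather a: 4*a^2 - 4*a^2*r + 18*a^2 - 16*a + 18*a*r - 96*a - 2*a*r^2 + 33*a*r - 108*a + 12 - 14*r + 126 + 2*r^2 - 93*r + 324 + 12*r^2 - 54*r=a^2*(22 - 4*r) + a*(-2*r^2 + 51*r - 220) + 14*r^2 - 161*r + 462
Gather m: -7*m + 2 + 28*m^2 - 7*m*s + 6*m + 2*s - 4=28*m^2 + m*(-7*s - 1) + 2*s - 2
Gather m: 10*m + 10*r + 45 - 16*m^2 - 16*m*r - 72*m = -16*m^2 + m*(-16*r - 62) + 10*r + 45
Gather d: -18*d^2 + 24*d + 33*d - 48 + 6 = -18*d^2 + 57*d - 42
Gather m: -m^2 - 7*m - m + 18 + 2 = -m^2 - 8*m + 20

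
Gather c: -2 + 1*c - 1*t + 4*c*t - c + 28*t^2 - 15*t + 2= 4*c*t + 28*t^2 - 16*t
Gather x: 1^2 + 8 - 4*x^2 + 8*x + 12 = -4*x^2 + 8*x + 21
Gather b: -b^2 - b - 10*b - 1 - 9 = -b^2 - 11*b - 10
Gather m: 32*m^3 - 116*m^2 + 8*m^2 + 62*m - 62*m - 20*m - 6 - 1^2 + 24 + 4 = 32*m^3 - 108*m^2 - 20*m + 21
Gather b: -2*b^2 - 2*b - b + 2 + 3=-2*b^2 - 3*b + 5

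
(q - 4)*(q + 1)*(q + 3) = q^3 - 13*q - 12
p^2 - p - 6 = (p - 3)*(p + 2)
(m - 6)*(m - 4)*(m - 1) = m^3 - 11*m^2 + 34*m - 24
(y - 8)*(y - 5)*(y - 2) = y^3 - 15*y^2 + 66*y - 80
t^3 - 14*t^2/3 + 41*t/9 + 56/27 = (t - 8/3)*(t - 7/3)*(t + 1/3)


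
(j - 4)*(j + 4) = j^2 - 16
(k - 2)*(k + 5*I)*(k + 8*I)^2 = k^4 - 2*k^3 + 21*I*k^3 - 144*k^2 - 42*I*k^2 + 288*k - 320*I*k + 640*I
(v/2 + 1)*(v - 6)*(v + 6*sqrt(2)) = v^3/2 - 2*v^2 + 3*sqrt(2)*v^2 - 12*sqrt(2)*v - 6*v - 36*sqrt(2)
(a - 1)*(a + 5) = a^2 + 4*a - 5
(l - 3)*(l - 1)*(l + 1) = l^3 - 3*l^2 - l + 3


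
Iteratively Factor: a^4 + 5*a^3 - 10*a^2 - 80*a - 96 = (a + 3)*(a^3 + 2*a^2 - 16*a - 32) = (a + 2)*(a + 3)*(a^2 - 16) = (a - 4)*(a + 2)*(a + 3)*(a + 4)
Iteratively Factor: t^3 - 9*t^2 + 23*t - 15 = (t - 3)*(t^2 - 6*t + 5) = (t - 5)*(t - 3)*(t - 1)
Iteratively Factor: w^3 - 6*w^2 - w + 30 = (w - 5)*(w^2 - w - 6) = (w - 5)*(w - 3)*(w + 2)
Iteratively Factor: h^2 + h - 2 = (h - 1)*(h + 2)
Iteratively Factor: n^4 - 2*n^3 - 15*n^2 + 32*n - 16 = (n - 4)*(n^3 + 2*n^2 - 7*n + 4) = (n - 4)*(n + 4)*(n^2 - 2*n + 1) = (n - 4)*(n - 1)*(n + 4)*(n - 1)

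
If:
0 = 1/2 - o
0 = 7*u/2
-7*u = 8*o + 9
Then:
No Solution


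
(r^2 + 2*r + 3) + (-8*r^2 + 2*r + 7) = -7*r^2 + 4*r + 10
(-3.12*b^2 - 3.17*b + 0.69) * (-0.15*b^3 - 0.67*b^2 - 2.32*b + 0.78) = 0.468*b^5 + 2.5659*b^4 + 9.2588*b^3 + 4.4585*b^2 - 4.0734*b + 0.5382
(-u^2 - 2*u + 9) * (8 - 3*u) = 3*u^3 - 2*u^2 - 43*u + 72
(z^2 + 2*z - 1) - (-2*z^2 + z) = 3*z^2 + z - 1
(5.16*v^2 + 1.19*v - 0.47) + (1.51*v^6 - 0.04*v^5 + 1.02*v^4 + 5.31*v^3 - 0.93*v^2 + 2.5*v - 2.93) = 1.51*v^6 - 0.04*v^5 + 1.02*v^4 + 5.31*v^3 + 4.23*v^2 + 3.69*v - 3.4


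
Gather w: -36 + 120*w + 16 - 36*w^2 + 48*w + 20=-36*w^2 + 168*w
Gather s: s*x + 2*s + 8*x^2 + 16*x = s*(x + 2) + 8*x^2 + 16*x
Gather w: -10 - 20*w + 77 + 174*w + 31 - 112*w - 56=42*w + 42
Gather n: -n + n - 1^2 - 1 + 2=0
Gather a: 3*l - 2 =3*l - 2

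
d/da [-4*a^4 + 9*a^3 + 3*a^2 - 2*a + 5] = -16*a^3 + 27*a^2 + 6*a - 2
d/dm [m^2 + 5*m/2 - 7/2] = 2*m + 5/2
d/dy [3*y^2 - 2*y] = 6*y - 2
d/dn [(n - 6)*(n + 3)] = 2*n - 3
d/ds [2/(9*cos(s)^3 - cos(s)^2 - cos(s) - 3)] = 2*(27*cos(s)^2 - 2*cos(s) - 1)*sin(s)/(-9*cos(s)^3 + cos(s)^2 + cos(s) + 3)^2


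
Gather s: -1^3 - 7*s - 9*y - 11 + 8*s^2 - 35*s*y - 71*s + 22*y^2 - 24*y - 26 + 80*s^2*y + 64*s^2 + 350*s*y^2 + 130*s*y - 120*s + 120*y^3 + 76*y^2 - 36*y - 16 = s^2*(80*y + 72) + s*(350*y^2 + 95*y - 198) + 120*y^3 + 98*y^2 - 69*y - 54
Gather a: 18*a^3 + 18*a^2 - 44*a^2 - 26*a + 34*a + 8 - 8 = 18*a^3 - 26*a^2 + 8*a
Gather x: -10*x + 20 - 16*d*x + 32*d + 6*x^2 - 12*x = 32*d + 6*x^2 + x*(-16*d - 22) + 20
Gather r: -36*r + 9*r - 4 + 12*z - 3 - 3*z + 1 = -27*r + 9*z - 6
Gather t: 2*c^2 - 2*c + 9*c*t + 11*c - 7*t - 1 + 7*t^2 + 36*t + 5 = 2*c^2 + 9*c + 7*t^2 + t*(9*c + 29) + 4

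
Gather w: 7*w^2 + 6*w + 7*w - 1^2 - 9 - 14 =7*w^2 + 13*w - 24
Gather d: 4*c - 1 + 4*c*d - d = 4*c + d*(4*c - 1) - 1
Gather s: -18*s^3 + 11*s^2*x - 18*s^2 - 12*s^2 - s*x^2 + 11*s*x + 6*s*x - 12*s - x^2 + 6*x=-18*s^3 + s^2*(11*x - 30) + s*(-x^2 + 17*x - 12) - x^2 + 6*x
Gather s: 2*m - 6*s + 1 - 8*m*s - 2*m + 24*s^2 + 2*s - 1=24*s^2 + s*(-8*m - 4)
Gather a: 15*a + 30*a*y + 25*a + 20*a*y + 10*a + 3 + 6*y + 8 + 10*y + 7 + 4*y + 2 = a*(50*y + 50) + 20*y + 20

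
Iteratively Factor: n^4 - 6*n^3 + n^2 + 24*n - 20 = (n - 2)*(n^3 - 4*n^2 - 7*n + 10) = (n - 5)*(n - 2)*(n^2 + n - 2) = (n - 5)*(n - 2)*(n + 2)*(n - 1)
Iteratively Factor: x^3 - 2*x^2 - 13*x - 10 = (x - 5)*(x^2 + 3*x + 2) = (x - 5)*(x + 2)*(x + 1)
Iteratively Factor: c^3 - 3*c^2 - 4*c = (c + 1)*(c^2 - 4*c) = (c - 4)*(c + 1)*(c)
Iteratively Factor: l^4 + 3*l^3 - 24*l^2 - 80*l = (l - 5)*(l^3 + 8*l^2 + 16*l) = l*(l - 5)*(l^2 + 8*l + 16) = l*(l - 5)*(l + 4)*(l + 4)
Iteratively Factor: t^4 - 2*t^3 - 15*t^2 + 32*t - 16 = (t - 4)*(t^3 + 2*t^2 - 7*t + 4) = (t - 4)*(t + 4)*(t^2 - 2*t + 1) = (t - 4)*(t - 1)*(t + 4)*(t - 1)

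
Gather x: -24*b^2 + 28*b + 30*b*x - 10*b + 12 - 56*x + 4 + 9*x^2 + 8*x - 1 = -24*b^2 + 18*b + 9*x^2 + x*(30*b - 48) + 15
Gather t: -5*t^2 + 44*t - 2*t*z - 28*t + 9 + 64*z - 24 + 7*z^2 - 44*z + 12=-5*t^2 + t*(16 - 2*z) + 7*z^2 + 20*z - 3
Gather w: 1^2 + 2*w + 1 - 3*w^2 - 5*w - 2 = -3*w^2 - 3*w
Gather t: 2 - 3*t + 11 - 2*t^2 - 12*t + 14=-2*t^2 - 15*t + 27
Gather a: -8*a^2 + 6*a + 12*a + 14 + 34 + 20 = -8*a^2 + 18*a + 68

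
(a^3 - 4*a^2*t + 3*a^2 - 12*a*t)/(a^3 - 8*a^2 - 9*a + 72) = a*(a - 4*t)/(a^2 - 11*a + 24)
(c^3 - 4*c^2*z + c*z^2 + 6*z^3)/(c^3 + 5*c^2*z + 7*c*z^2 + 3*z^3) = (c^2 - 5*c*z + 6*z^2)/(c^2 + 4*c*z + 3*z^2)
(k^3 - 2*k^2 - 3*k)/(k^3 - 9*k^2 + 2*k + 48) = k*(k + 1)/(k^2 - 6*k - 16)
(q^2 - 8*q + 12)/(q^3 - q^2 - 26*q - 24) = (q - 2)/(q^2 + 5*q + 4)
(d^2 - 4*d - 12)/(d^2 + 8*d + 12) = (d - 6)/(d + 6)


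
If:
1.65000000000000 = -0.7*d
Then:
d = -2.36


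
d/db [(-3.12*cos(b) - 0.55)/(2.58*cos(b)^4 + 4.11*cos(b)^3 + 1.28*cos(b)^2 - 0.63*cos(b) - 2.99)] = (-24.1488*(1 - cos(b)^2)^2 - 31.3224*cos(b)^3 - 59.0727*cos(b)^2 - 1.408*cos(b) + 15.1665)*sin(b)/(2.58*cos(b)^4 + 4.11*cos(b)^3 + 1.28*cos(b)^2 - 0.63*cos(b) - 2.99)^2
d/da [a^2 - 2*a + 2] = 2*a - 2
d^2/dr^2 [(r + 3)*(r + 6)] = 2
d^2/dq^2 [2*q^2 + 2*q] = 4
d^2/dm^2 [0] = 0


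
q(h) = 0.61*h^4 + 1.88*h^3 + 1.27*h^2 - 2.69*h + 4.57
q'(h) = 2.44*h^3 + 5.64*h^2 + 2.54*h - 2.69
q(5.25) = 760.91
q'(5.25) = 519.17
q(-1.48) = 8.17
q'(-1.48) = -2.01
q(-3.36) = 34.38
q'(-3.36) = -40.11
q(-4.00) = 71.49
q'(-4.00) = -78.77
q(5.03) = 652.91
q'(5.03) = 463.31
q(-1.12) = 7.49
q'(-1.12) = -1.89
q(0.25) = 4.01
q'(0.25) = -1.66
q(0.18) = 4.14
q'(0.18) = -2.04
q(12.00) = 16052.77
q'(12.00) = 5056.27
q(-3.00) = 22.72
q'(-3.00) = -25.43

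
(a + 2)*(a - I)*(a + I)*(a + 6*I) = a^4 + 2*a^3 + 6*I*a^3 + a^2 + 12*I*a^2 + 2*a + 6*I*a + 12*I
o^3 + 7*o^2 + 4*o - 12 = (o - 1)*(o + 2)*(o + 6)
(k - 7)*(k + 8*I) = k^2 - 7*k + 8*I*k - 56*I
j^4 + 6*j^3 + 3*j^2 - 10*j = j*(j - 1)*(j + 2)*(j + 5)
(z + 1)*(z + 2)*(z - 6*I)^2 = z^4 + 3*z^3 - 12*I*z^3 - 34*z^2 - 36*I*z^2 - 108*z - 24*I*z - 72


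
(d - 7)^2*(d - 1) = d^3 - 15*d^2 + 63*d - 49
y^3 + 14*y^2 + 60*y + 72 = (y + 2)*(y + 6)^2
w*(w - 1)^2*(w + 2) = w^4 - 3*w^2 + 2*w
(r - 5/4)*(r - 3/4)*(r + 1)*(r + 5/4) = r^4 + r^3/4 - 37*r^2/16 - 25*r/64 + 75/64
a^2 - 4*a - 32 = (a - 8)*(a + 4)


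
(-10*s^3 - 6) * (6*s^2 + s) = -60*s^5 - 10*s^4 - 36*s^2 - 6*s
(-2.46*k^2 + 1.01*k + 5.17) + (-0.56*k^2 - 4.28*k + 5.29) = -3.02*k^2 - 3.27*k + 10.46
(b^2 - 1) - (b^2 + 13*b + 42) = -13*b - 43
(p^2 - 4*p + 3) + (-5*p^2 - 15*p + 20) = -4*p^2 - 19*p + 23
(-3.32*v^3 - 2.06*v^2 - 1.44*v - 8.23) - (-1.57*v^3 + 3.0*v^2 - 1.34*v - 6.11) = -1.75*v^3 - 5.06*v^2 - 0.0999999999999999*v - 2.12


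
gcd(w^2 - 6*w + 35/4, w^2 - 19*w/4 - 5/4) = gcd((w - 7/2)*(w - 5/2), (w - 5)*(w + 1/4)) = 1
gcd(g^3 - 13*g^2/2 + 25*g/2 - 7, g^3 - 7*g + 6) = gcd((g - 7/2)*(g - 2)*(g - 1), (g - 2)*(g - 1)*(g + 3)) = g^2 - 3*g + 2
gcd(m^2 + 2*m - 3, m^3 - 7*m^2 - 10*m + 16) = m - 1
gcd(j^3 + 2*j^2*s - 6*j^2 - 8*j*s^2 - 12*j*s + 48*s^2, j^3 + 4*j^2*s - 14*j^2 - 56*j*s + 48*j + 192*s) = j^2 + 4*j*s - 6*j - 24*s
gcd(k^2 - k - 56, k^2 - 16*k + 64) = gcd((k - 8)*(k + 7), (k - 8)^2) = k - 8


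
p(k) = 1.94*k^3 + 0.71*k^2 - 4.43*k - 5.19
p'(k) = 5.82*k^2 + 1.42*k - 4.43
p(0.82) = -7.28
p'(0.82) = 0.65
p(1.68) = -1.43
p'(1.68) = 14.38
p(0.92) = -7.15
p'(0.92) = 1.80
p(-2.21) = -12.87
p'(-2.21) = 20.86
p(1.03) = -6.88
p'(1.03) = 3.21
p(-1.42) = -3.02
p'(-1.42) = 5.29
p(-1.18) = -2.16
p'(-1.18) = 2.00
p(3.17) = 49.70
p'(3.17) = 58.56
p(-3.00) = -37.89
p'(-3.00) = 43.69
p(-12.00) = -3202.11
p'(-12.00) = 816.61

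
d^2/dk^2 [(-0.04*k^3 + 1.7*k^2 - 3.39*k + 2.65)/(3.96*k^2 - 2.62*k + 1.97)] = (-2.8421709430404e-14*k^4 - 70.970624*k^3 + 171.003936*k^2 - 7.220688*k - 26.764272)/(62.099136*k^6 - 123.257376*k^5 + 174.227328*k^4 - 140.619592*k^3 + 86.673696*k^2 - 30.503874*k + 7.645373)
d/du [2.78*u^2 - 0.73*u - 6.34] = 5.56*u - 0.73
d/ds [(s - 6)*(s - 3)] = 2*s - 9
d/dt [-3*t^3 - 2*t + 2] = -9*t^2 - 2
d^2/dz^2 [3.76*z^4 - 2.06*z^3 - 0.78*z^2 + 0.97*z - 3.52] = 45.12*z^2 - 12.36*z - 1.56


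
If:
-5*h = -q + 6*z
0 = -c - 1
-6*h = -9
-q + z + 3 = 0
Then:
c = -1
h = 3/2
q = 21/10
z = -9/10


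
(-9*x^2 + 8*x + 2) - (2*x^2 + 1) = -11*x^2 + 8*x + 1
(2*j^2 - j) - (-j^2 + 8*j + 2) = 3*j^2 - 9*j - 2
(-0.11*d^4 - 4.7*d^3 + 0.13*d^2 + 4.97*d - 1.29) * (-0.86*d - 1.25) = 0.0946*d^5 + 4.1795*d^4 + 5.7632*d^3 - 4.4367*d^2 - 5.1031*d + 1.6125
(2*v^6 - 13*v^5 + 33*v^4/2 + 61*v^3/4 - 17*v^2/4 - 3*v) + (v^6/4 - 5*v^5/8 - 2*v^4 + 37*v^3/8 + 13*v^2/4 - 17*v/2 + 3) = 9*v^6/4 - 109*v^5/8 + 29*v^4/2 + 159*v^3/8 - v^2 - 23*v/2 + 3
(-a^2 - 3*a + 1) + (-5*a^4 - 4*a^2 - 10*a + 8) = -5*a^4 - 5*a^2 - 13*a + 9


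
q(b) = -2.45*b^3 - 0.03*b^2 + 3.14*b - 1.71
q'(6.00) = -261.82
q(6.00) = -513.15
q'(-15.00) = -1649.71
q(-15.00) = 8213.19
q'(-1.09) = -5.53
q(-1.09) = -2.00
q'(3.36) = -80.04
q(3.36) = -84.43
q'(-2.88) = -57.65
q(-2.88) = 47.52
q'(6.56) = -313.55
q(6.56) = -674.04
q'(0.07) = 3.10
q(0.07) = -1.49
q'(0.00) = 3.14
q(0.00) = -1.71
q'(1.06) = -5.18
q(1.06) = -1.33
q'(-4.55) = -148.75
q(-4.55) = 214.16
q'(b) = -7.35*b^2 - 0.06*b + 3.14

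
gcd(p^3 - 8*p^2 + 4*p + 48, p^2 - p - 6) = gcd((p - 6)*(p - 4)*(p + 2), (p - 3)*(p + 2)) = p + 2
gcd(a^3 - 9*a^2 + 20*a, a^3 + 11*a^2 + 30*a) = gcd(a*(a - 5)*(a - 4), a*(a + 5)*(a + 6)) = a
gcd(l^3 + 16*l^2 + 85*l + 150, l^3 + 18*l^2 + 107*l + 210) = l^2 + 11*l + 30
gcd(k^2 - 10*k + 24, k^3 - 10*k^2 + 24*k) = k^2 - 10*k + 24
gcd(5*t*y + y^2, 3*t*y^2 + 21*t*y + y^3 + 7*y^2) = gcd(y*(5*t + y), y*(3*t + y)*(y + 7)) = y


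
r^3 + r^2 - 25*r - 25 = (r - 5)*(r + 1)*(r + 5)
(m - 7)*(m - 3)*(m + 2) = m^3 - 8*m^2 + m + 42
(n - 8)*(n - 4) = n^2 - 12*n + 32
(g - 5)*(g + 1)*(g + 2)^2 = g^4 - 17*g^2 - 36*g - 20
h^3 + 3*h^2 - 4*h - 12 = (h - 2)*(h + 2)*(h + 3)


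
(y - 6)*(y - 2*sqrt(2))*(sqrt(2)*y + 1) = sqrt(2)*y^3 - 6*sqrt(2)*y^2 - 3*y^2 - 2*sqrt(2)*y + 18*y + 12*sqrt(2)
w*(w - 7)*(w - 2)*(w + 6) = w^4 - 3*w^3 - 40*w^2 + 84*w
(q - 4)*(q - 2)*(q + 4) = q^3 - 2*q^2 - 16*q + 32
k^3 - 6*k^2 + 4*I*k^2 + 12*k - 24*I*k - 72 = (k - 6)*(k - 2*I)*(k + 6*I)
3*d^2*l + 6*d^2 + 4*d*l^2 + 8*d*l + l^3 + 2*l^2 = (d + l)*(3*d + l)*(l + 2)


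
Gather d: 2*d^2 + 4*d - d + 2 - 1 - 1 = 2*d^2 + 3*d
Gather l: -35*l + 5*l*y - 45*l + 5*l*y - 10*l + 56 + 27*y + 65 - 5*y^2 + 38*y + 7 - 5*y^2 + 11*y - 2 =l*(10*y - 90) - 10*y^2 + 76*y + 126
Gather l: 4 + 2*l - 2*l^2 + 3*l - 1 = -2*l^2 + 5*l + 3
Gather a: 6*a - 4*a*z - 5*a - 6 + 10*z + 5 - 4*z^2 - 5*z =a*(1 - 4*z) - 4*z^2 + 5*z - 1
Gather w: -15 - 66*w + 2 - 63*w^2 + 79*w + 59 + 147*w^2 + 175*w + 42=84*w^2 + 188*w + 88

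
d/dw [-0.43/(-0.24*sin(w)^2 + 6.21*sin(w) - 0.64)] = (2.6703 - 0.2064*sin(w))*cos(w)/(0.24*sin(w)^2 - 6.21*sin(w) + 0.64)^2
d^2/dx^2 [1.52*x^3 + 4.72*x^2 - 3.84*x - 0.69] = 9.12*x + 9.44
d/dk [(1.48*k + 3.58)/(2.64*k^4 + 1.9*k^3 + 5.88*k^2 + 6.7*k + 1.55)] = (3.9072*k^4 + 2.812*k^3 + 8.7024*k^2 + 9.916*k - (1.48*k + 3.58)*(10.56*k^3 + 5.7*k^2 + 11.76*k + 6.7) + 2.294)/(2.64*k^4 + 1.9*k^3 + 5.88*k^2 + 6.7*k + 1.55)^2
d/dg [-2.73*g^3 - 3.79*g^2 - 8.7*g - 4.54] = -8.19*g^2 - 7.58*g - 8.7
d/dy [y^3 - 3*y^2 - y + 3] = 3*y^2 - 6*y - 1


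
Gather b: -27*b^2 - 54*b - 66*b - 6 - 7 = -27*b^2 - 120*b - 13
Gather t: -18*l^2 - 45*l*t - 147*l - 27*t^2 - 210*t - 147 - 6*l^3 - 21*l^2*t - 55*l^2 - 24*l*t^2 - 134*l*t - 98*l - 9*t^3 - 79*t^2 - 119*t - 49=-6*l^3 - 73*l^2 - 245*l - 9*t^3 + t^2*(-24*l - 106) + t*(-21*l^2 - 179*l - 329) - 196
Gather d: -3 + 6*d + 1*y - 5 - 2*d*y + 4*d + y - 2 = d*(10 - 2*y) + 2*y - 10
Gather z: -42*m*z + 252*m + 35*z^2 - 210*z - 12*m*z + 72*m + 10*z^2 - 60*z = 324*m + 45*z^2 + z*(-54*m - 270)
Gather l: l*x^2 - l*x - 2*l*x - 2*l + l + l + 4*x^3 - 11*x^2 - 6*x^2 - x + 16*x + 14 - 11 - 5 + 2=l*(x^2 - 3*x) + 4*x^3 - 17*x^2 + 15*x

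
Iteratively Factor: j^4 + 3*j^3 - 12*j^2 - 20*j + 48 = (j - 2)*(j^3 + 5*j^2 - 2*j - 24) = (j - 2)*(j + 4)*(j^2 + j - 6) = (j - 2)^2*(j + 4)*(j + 3)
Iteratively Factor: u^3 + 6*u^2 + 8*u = (u + 2)*(u^2 + 4*u) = (u + 2)*(u + 4)*(u)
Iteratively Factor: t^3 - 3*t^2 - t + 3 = (t - 3)*(t^2 - 1) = (t - 3)*(t + 1)*(t - 1)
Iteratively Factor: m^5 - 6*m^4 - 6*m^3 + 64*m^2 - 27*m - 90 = (m + 1)*(m^4 - 7*m^3 + m^2 + 63*m - 90) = (m - 2)*(m + 1)*(m^3 - 5*m^2 - 9*m + 45) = (m - 5)*(m - 2)*(m + 1)*(m^2 - 9) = (m - 5)*(m - 3)*(m - 2)*(m + 1)*(m + 3)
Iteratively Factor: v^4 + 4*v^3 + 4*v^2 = (v)*(v^3 + 4*v^2 + 4*v) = v*(v + 2)*(v^2 + 2*v) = v*(v + 2)^2*(v)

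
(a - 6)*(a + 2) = a^2 - 4*a - 12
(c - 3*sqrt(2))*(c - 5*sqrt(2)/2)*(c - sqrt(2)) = c^3 - 13*sqrt(2)*c^2/2 + 26*c - 15*sqrt(2)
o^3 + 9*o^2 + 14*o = o*(o + 2)*(o + 7)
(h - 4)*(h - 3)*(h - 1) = h^3 - 8*h^2 + 19*h - 12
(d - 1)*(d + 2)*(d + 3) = d^3 + 4*d^2 + d - 6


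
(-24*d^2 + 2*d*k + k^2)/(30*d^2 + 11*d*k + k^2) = (-4*d + k)/(5*d + k)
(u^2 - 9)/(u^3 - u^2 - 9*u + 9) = 1/(u - 1)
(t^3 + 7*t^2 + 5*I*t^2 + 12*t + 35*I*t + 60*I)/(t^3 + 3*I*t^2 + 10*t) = (t^2 + 7*t + 12)/(t*(t - 2*I))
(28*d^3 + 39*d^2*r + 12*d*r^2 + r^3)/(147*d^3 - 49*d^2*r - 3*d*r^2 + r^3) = (4*d^2 + 5*d*r + r^2)/(21*d^2 - 10*d*r + r^2)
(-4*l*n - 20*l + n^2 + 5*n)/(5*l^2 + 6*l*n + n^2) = (-4*l*n - 20*l + n^2 + 5*n)/(5*l^2 + 6*l*n + n^2)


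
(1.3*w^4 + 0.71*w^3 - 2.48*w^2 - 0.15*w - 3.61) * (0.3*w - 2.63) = 0.39*w^5 - 3.206*w^4 - 2.6113*w^3 + 6.4774*w^2 - 0.6885*w + 9.4943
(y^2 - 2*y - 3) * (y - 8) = y^3 - 10*y^2 + 13*y + 24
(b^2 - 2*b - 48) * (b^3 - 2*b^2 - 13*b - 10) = b^5 - 4*b^4 - 57*b^3 + 112*b^2 + 644*b + 480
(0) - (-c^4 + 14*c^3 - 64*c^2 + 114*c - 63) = c^4 - 14*c^3 + 64*c^2 - 114*c + 63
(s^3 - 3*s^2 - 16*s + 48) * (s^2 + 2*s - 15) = s^5 - s^4 - 37*s^3 + 61*s^2 + 336*s - 720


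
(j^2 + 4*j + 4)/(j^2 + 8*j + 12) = (j + 2)/(j + 6)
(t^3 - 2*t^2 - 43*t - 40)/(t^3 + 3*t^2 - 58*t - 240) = (t + 1)/(t + 6)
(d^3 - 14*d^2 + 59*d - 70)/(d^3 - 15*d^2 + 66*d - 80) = (d - 7)/(d - 8)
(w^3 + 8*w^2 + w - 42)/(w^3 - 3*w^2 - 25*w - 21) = (w^2 + 5*w - 14)/(w^2 - 6*w - 7)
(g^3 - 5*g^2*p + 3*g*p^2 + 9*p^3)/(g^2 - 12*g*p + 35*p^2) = (g^3 - 5*g^2*p + 3*g*p^2 + 9*p^3)/(g^2 - 12*g*p + 35*p^2)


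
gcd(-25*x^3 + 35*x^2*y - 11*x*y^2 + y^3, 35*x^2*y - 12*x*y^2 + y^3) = 5*x - y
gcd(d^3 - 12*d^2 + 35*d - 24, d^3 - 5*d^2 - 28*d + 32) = d^2 - 9*d + 8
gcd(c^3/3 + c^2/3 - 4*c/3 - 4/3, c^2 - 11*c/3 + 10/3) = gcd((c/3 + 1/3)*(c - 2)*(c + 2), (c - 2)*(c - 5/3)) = c - 2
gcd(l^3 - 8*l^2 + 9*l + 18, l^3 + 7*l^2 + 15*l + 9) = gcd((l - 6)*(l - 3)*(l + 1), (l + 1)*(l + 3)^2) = l + 1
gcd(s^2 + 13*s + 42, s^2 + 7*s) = s + 7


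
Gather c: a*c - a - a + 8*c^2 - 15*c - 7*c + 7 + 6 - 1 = -2*a + 8*c^2 + c*(a - 22) + 12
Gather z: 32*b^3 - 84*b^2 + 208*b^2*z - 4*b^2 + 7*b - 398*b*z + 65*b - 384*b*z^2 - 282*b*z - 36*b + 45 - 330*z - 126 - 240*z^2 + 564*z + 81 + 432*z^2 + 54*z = 32*b^3 - 88*b^2 + 36*b + z^2*(192 - 384*b) + z*(208*b^2 - 680*b + 288)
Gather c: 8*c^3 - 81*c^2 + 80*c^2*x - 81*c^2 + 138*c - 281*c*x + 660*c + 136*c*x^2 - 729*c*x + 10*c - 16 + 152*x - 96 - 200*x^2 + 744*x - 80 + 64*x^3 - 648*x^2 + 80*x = 8*c^3 + c^2*(80*x - 162) + c*(136*x^2 - 1010*x + 808) + 64*x^3 - 848*x^2 + 976*x - 192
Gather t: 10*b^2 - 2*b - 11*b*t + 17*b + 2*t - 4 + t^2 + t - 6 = 10*b^2 + 15*b + t^2 + t*(3 - 11*b) - 10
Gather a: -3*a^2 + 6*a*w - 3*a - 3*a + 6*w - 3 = -3*a^2 + a*(6*w - 6) + 6*w - 3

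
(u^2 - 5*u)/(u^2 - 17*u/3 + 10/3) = 3*u/(3*u - 2)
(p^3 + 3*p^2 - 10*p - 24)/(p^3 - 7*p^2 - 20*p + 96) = (p + 2)/(p - 8)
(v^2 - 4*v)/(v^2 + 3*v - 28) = v/(v + 7)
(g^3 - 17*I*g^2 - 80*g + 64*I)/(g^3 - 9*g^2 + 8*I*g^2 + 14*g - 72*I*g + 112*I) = (g^3 - 17*I*g^2 - 80*g + 64*I)/(g^3 + g^2*(-9 + 8*I) + g*(14 - 72*I) + 112*I)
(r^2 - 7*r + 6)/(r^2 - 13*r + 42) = (r - 1)/(r - 7)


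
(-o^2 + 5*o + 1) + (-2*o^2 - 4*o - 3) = -3*o^2 + o - 2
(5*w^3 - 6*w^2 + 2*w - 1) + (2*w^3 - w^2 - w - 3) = 7*w^3 - 7*w^2 + w - 4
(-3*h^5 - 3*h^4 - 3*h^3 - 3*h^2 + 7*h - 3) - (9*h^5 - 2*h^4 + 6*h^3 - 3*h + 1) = -12*h^5 - h^4 - 9*h^3 - 3*h^2 + 10*h - 4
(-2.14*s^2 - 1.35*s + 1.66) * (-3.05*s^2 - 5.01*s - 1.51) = 6.527*s^4 + 14.8389*s^3 + 4.9319*s^2 - 6.2781*s - 2.5066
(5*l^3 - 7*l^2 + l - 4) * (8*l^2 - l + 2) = 40*l^5 - 61*l^4 + 25*l^3 - 47*l^2 + 6*l - 8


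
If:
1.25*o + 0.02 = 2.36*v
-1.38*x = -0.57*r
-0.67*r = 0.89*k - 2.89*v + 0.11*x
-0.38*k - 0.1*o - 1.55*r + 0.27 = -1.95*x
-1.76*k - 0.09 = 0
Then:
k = -0.05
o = 0.13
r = 0.37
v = 0.08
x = 0.15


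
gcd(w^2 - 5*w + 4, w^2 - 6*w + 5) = w - 1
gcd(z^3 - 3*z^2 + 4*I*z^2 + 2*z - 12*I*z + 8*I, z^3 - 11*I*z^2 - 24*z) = 1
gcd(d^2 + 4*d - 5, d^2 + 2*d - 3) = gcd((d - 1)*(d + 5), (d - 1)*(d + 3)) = d - 1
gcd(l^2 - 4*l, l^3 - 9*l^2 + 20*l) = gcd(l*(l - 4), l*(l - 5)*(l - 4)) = l^2 - 4*l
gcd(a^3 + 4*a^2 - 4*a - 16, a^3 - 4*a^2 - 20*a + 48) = a^2 + 2*a - 8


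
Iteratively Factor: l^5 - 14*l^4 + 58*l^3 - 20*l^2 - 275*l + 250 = (l - 5)*(l^4 - 9*l^3 + 13*l^2 + 45*l - 50) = (l - 5)*(l + 2)*(l^3 - 11*l^2 + 35*l - 25) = (l - 5)^2*(l + 2)*(l^2 - 6*l + 5) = (l - 5)^2*(l - 1)*(l + 2)*(l - 5)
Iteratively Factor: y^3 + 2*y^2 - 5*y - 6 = (y + 1)*(y^2 + y - 6) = (y - 2)*(y + 1)*(y + 3)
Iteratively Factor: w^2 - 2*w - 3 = (w + 1)*(w - 3)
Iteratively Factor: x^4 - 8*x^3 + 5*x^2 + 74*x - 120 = (x - 2)*(x^3 - 6*x^2 - 7*x + 60) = (x - 4)*(x - 2)*(x^2 - 2*x - 15) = (x - 5)*(x - 4)*(x - 2)*(x + 3)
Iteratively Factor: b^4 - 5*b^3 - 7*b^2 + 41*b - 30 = (b + 3)*(b^3 - 8*b^2 + 17*b - 10) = (b - 1)*(b + 3)*(b^2 - 7*b + 10) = (b - 5)*(b - 1)*(b + 3)*(b - 2)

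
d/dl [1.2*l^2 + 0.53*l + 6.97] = 2.4*l + 0.53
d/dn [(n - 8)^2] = 2*n - 16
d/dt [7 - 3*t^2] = -6*t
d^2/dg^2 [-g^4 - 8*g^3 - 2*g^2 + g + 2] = -12*g^2 - 48*g - 4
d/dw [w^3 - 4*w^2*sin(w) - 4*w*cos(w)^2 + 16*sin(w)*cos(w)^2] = -4*w^2*cos(w) + 3*w^2 - 8*w*sin(w) + 4*w*sin(2*w) + 4*cos(w) - 2*cos(2*w) + 12*cos(3*w) - 2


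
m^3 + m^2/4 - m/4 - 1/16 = (m - 1/2)*(m + 1/4)*(m + 1/2)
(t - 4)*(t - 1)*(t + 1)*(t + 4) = t^4 - 17*t^2 + 16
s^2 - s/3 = s*(s - 1/3)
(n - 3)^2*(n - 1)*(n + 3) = n^4 - 4*n^3 - 6*n^2 + 36*n - 27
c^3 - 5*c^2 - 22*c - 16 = (c - 8)*(c + 1)*(c + 2)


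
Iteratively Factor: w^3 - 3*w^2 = (w - 3)*(w^2) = w*(w - 3)*(w)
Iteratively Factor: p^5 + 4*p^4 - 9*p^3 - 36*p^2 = (p - 3)*(p^4 + 7*p^3 + 12*p^2) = p*(p - 3)*(p^3 + 7*p^2 + 12*p) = p^2*(p - 3)*(p^2 + 7*p + 12) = p^2*(p - 3)*(p + 4)*(p + 3)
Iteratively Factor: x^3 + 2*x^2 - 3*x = (x - 1)*(x^2 + 3*x) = x*(x - 1)*(x + 3)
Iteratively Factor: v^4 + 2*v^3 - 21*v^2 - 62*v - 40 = (v + 1)*(v^3 + v^2 - 22*v - 40) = (v + 1)*(v + 2)*(v^2 - v - 20) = (v + 1)*(v + 2)*(v + 4)*(v - 5)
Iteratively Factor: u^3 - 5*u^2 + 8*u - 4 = (u - 2)*(u^2 - 3*u + 2) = (u - 2)^2*(u - 1)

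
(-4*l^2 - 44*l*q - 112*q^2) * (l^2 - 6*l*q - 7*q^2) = -4*l^4 - 20*l^3*q + 180*l^2*q^2 + 980*l*q^3 + 784*q^4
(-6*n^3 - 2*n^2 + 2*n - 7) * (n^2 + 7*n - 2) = -6*n^5 - 44*n^4 + 11*n^2 - 53*n + 14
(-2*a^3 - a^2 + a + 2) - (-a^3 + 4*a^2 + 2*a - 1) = -a^3 - 5*a^2 - a + 3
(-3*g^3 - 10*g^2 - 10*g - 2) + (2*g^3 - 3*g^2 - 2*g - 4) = -g^3 - 13*g^2 - 12*g - 6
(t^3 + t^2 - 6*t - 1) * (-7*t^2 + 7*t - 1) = -7*t^5 + 48*t^3 - 36*t^2 - t + 1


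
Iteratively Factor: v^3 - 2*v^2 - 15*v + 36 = (v - 3)*(v^2 + v - 12) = (v - 3)^2*(v + 4)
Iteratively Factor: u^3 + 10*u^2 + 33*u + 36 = (u + 3)*(u^2 + 7*u + 12) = (u + 3)*(u + 4)*(u + 3)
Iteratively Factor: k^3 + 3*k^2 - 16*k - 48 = (k + 4)*(k^2 - k - 12) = (k - 4)*(k + 4)*(k + 3)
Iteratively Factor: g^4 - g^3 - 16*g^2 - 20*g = (g + 2)*(g^3 - 3*g^2 - 10*g) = (g + 2)^2*(g^2 - 5*g) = g*(g + 2)^2*(g - 5)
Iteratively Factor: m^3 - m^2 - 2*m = (m - 2)*(m^2 + m) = (m - 2)*(m + 1)*(m)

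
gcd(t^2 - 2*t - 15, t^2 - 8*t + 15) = t - 5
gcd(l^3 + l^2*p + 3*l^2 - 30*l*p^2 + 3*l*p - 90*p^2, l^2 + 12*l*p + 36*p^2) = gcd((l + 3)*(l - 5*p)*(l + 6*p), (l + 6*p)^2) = l + 6*p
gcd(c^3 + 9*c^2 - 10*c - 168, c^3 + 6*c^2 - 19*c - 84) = c^2 + 3*c - 28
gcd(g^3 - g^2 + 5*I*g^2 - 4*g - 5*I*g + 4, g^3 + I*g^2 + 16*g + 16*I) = g^2 + 5*I*g - 4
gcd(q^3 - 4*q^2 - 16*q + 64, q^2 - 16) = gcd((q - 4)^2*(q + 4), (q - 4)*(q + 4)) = q^2 - 16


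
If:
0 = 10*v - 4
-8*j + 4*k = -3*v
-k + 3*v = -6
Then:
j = 15/4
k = 36/5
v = 2/5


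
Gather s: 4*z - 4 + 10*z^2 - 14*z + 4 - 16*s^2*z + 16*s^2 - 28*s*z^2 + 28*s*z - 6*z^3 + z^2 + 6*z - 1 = s^2*(16 - 16*z) + s*(-28*z^2 + 28*z) - 6*z^3 + 11*z^2 - 4*z - 1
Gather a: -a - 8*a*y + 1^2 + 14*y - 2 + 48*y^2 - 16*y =a*(-8*y - 1) + 48*y^2 - 2*y - 1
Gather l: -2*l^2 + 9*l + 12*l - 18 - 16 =-2*l^2 + 21*l - 34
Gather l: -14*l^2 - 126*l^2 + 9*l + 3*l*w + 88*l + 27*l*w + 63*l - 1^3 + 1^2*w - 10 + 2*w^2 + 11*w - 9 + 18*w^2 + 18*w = -140*l^2 + l*(30*w + 160) + 20*w^2 + 30*w - 20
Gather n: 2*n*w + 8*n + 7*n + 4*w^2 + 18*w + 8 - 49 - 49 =n*(2*w + 15) + 4*w^2 + 18*w - 90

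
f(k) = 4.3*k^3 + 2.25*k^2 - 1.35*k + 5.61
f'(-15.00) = 2833.65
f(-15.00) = -13980.39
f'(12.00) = 1910.25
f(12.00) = 7743.81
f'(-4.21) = 208.35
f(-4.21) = -269.69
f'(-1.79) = 31.93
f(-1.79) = -9.43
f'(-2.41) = 62.73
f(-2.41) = -38.26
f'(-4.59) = 249.77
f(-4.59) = -356.61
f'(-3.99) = 186.06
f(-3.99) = -226.32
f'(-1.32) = 15.19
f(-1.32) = 1.42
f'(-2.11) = 46.59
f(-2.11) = -21.92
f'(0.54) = 4.84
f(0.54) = 6.21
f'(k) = 12.9*k^2 + 4.5*k - 1.35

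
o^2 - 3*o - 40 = (o - 8)*(o + 5)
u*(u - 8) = u^2 - 8*u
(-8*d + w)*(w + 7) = -8*d*w - 56*d + w^2 + 7*w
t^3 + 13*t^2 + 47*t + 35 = (t + 1)*(t + 5)*(t + 7)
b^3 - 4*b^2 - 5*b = b*(b - 5)*(b + 1)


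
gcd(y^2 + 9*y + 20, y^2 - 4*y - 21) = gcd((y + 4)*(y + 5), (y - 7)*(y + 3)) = 1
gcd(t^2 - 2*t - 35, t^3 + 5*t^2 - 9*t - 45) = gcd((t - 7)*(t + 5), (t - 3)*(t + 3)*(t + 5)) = t + 5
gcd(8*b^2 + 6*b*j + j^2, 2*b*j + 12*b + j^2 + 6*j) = 2*b + j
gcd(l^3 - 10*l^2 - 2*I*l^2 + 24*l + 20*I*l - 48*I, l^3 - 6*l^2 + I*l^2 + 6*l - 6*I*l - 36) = l^2 + l*(-6 - 2*I) + 12*I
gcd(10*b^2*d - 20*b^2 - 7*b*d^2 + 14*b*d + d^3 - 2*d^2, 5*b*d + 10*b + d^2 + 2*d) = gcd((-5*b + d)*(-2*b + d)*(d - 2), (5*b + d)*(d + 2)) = 1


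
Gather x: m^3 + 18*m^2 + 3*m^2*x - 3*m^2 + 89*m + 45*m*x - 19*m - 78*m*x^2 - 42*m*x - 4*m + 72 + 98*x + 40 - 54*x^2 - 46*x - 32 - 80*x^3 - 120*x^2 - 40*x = m^3 + 15*m^2 + 66*m - 80*x^3 + x^2*(-78*m - 174) + x*(3*m^2 + 3*m + 12) + 80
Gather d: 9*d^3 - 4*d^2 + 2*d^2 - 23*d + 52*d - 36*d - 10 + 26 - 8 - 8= 9*d^3 - 2*d^2 - 7*d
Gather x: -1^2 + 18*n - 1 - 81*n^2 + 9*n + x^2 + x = -81*n^2 + 27*n + x^2 + x - 2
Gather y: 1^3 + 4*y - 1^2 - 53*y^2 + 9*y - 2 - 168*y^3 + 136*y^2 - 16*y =-168*y^3 + 83*y^2 - 3*y - 2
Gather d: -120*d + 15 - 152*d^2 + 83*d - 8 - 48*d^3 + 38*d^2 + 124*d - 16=-48*d^3 - 114*d^2 + 87*d - 9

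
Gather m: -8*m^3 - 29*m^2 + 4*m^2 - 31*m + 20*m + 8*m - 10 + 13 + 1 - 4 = -8*m^3 - 25*m^2 - 3*m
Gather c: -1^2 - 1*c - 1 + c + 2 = 0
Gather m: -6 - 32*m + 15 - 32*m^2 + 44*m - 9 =-32*m^2 + 12*m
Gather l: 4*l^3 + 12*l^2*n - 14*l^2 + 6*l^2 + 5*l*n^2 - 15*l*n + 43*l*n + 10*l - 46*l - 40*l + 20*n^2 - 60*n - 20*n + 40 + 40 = 4*l^3 + l^2*(12*n - 8) + l*(5*n^2 + 28*n - 76) + 20*n^2 - 80*n + 80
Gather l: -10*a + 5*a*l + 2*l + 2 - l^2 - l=-10*a - l^2 + l*(5*a + 1) + 2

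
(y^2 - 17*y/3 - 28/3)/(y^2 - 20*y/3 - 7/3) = (3*y + 4)/(3*y + 1)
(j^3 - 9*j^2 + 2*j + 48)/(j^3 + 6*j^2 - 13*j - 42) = (j - 8)/(j + 7)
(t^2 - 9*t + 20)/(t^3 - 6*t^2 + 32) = (t - 5)/(t^2 - 2*t - 8)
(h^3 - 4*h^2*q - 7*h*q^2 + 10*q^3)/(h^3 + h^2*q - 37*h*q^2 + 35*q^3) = (h + 2*q)/(h + 7*q)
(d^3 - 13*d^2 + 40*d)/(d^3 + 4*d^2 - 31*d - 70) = d*(d - 8)/(d^2 + 9*d + 14)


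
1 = 1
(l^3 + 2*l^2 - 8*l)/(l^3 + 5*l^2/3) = 3*(l^2 + 2*l - 8)/(l*(3*l + 5))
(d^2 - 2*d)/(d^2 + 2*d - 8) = d/(d + 4)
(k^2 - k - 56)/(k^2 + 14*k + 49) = (k - 8)/(k + 7)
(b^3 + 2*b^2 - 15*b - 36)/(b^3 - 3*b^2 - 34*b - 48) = (b^2 - b - 12)/(b^2 - 6*b - 16)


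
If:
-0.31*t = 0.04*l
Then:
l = -7.75*t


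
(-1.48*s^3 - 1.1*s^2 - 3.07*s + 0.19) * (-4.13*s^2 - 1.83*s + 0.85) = 6.1124*s^5 + 7.2514*s^4 + 13.4341*s^3 + 3.8984*s^2 - 2.9572*s + 0.1615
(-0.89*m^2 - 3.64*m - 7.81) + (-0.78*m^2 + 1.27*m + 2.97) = -1.67*m^2 - 2.37*m - 4.84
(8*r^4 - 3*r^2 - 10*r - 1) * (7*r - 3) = 56*r^5 - 24*r^4 - 21*r^3 - 61*r^2 + 23*r + 3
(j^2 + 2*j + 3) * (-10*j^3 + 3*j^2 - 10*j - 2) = -10*j^5 - 17*j^4 - 34*j^3 - 13*j^2 - 34*j - 6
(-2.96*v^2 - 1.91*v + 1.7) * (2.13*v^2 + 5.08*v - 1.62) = -6.3048*v^4 - 19.1051*v^3 - 1.2866*v^2 + 11.7302*v - 2.754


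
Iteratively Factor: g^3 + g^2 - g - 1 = (g + 1)*(g^2 - 1) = (g + 1)^2*(g - 1)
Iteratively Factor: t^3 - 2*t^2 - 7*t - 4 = (t - 4)*(t^2 + 2*t + 1) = (t - 4)*(t + 1)*(t + 1)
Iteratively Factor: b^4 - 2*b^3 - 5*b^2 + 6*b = (b - 3)*(b^3 + b^2 - 2*b) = b*(b - 3)*(b^2 + b - 2) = b*(b - 3)*(b - 1)*(b + 2)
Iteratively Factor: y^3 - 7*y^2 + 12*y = (y - 3)*(y^2 - 4*y) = (y - 4)*(y - 3)*(y)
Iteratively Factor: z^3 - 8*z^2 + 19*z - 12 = (z - 3)*(z^2 - 5*z + 4) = (z - 4)*(z - 3)*(z - 1)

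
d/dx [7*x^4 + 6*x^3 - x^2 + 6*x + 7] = 28*x^3 + 18*x^2 - 2*x + 6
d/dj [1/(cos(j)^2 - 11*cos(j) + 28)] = (2*cos(j) - 11)*sin(j)/(cos(j)^2 - 11*cos(j) + 28)^2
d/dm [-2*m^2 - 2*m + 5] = -4*m - 2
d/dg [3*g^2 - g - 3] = 6*g - 1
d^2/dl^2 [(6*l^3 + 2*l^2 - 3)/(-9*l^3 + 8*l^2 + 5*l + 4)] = 2*(-594*l^6 - 810*l^5 - 108*l^4 - 2110*l^3 + 3*l^2 + 396*l - 53)/(729*l^9 - 1944*l^8 + 513*l^7 + 676*l^6 + 1443*l^5 - 288*l^4 - 653*l^3 - 684*l^2 - 240*l - 64)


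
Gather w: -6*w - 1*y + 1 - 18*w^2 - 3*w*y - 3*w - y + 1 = -18*w^2 + w*(-3*y - 9) - 2*y + 2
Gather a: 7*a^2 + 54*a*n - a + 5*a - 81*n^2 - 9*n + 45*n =7*a^2 + a*(54*n + 4) - 81*n^2 + 36*n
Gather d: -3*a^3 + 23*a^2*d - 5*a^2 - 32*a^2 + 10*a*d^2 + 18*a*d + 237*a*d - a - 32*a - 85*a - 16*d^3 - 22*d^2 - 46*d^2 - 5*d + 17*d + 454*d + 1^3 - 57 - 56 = -3*a^3 - 37*a^2 - 118*a - 16*d^3 + d^2*(10*a - 68) + d*(23*a^2 + 255*a + 466) - 112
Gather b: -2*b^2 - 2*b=-2*b^2 - 2*b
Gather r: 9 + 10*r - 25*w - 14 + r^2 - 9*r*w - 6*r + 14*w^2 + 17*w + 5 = r^2 + r*(4 - 9*w) + 14*w^2 - 8*w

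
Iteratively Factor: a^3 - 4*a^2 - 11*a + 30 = (a - 2)*(a^2 - 2*a - 15) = (a - 5)*(a - 2)*(a + 3)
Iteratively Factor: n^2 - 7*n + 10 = (n - 2)*(n - 5)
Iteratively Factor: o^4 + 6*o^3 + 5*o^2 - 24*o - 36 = (o + 3)*(o^3 + 3*o^2 - 4*o - 12) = (o + 3)^2*(o^2 - 4) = (o + 2)*(o + 3)^2*(o - 2)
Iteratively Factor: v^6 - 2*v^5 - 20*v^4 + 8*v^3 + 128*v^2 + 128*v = (v + 2)*(v^5 - 4*v^4 - 12*v^3 + 32*v^2 + 64*v) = (v - 4)*(v + 2)*(v^4 - 12*v^2 - 16*v) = v*(v - 4)*(v + 2)*(v^3 - 12*v - 16) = v*(v - 4)*(v + 2)^2*(v^2 - 2*v - 8) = v*(v - 4)*(v + 2)^3*(v - 4)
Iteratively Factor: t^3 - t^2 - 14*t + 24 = (t - 2)*(t^2 + t - 12) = (t - 3)*(t - 2)*(t + 4)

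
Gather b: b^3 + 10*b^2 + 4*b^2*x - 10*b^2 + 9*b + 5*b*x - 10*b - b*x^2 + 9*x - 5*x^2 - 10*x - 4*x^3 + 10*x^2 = b^3 + 4*b^2*x + b*(-x^2 + 5*x - 1) - 4*x^3 + 5*x^2 - x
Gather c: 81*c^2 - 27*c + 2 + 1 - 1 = 81*c^2 - 27*c + 2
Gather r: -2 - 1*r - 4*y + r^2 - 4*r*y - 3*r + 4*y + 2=r^2 + r*(-4*y - 4)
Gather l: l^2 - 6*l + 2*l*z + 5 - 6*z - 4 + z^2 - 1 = l^2 + l*(2*z - 6) + z^2 - 6*z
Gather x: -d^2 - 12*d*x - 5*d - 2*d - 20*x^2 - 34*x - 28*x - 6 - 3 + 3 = -d^2 - 7*d - 20*x^2 + x*(-12*d - 62) - 6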